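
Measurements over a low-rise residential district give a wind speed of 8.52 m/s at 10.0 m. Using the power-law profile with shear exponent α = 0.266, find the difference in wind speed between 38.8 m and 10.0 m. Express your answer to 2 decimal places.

Power law: V₂ = V₁ · (z₂/z₁)^α = 8.52 × (3.8800)^0.266 = 12.2199 m/s
ΔV = 12.2199 − 8.52 = 3.6999 m/s

3.70 m/s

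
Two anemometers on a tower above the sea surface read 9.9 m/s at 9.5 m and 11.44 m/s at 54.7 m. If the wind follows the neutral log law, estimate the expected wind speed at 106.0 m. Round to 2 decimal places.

12.02 m/s

Log law: V ∝ ln(z/z₀). From the pair, with r = V₁/V₂ = 0.86538,
ln z₀ = (ln z₁ − r·ln z₂)/(1 − r) = (2.2513 − 0.86538×4.0019)/0.13462 = -9.0024 → z₀ = 0.0001231 m
V₃ = V₁ · ln(z₃/z₀)/ln(z₁/z₀) = 9.9 × 13.6658/11.2537 = 12.0220 m/s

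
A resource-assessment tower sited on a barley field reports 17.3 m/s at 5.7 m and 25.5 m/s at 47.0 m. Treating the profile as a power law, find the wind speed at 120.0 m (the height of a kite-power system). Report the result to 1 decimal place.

30.3 m/s

First find α: α = ln(V₂/V₁)/ln(z₂/z₁) = ln(25.5/17.3)/ln(47.0/5.7) = 0.38797/2.10968 = 0.1839
Extrapolate from 47.0 m to 120.0 m: V₃ = 25.5 × (120.0/47.0)^0.1839 = 25.5 × 1.1881 = 30.2972 m/s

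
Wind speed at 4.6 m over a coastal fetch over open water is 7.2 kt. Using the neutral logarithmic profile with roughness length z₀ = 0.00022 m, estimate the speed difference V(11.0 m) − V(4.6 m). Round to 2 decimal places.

Log law: V₂ = V₁ · ln(z₂/z₀)/ln(z₁/z₀) = 7.2 × 10.8198/9.9479 = 7.8310 kt
ΔV = 7.8310 − 7.2 = 0.6310 kt

0.63 kt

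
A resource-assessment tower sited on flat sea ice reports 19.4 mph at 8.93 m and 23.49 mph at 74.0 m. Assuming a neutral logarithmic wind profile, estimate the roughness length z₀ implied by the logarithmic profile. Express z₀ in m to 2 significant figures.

z₀ ≈ 0.00039 m

Log law: V(z) ∝ ln(z/z₀). With r = V₁/V₂ = 19.4/23.49 = 0.82588,
r · ln(z₂/z₀) = ln(z₁/z₀) ⇒ ln z₀ = (ln z₁ − r·ln z₂)/(1 − r)
ln z₀ = (2.18942 − 0.82588×4.30407) / 0.17412 = -7.8409
z₀ = exp(-7.8409) = 0.0003933 m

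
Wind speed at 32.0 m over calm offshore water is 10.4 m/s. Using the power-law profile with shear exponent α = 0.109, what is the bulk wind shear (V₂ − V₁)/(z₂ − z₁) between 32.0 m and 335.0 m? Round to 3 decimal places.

0.010 m/s/m

Power law: V₂ = V₁ · (z₂/z₁)^α = 10.4 × (10.4688)^0.109 = 13.4339 m/s
ΔV/Δz = (13.4339 − 10.4)/(335.0 − 32.0) = 3.0339/303.0000 = 0.01001 m/s/m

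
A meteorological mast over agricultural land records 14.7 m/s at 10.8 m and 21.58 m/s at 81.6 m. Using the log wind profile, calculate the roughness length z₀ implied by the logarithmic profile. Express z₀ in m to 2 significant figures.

Log law: V(z) ∝ ln(z/z₀). With r = V₁/V₂ = 14.7/21.58 = 0.68119,
r · ln(z₂/z₀) = ln(z₁/z₀) ⇒ ln z₀ = (ln z₁ − r·ln z₂)/(1 − r)
ln z₀ = (2.37955 − 0.68119×4.40183) / 0.31881 = -1.9413
z₀ = exp(-1.9413) = 0.1435 m

z₀ ≈ 0.14 m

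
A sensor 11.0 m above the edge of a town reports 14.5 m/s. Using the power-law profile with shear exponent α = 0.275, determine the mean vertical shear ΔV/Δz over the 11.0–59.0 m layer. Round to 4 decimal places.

0.1773 m/s/m

Power law: V₂ = V₁ · (z₂/z₁)^α = 14.5 × (5.3636)^0.275 = 23.0128 m/s
ΔV/Δz = (23.0128 − 14.5)/(59.0 − 11.0) = 8.5128/48.0000 = 0.17735 m/s/m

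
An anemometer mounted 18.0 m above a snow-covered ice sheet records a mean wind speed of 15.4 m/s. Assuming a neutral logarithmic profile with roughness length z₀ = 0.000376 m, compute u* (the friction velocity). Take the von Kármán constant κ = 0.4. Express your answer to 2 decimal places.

Log law: V(z) = (u*/κ) · ln(z/z₀) ⇒ u* = κ · V / ln(z/z₀)
u* = 0.4 × 15.4 / ln(18.0/0.000376) = 0.4 × 15.4 / 10.7763
   = 6.1600 / 10.7763 = 0.5716 m/s

u* ≈ 0.57 m/s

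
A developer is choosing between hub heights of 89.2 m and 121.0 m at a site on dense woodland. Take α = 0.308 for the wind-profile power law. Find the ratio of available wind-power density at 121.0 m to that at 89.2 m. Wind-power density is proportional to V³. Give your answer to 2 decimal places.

Speed ratio: V_B/V_A = (z_B/z_A)^α = (121.0/89.2)^0.308 = (1.3565)^0.308 = 1.09846
Power-density ratio: P_B/P_A = (V_B/V_A)³ = (1.09846)³ = 1.32543

1.33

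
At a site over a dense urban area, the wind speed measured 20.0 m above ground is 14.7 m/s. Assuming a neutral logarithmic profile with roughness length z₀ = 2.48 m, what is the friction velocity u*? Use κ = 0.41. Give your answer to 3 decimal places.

Log law: V(z) = (u*/κ) · ln(z/z₀) ⇒ u* = κ · V / ln(z/z₀)
u* = 0.41 × 14.7 / ln(20.0/2.48) = 0.41 × 14.7 / 2.0875
   = 6.0270 / 2.0875 = 2.8872 m/s

u* ≈ 2.887 m/s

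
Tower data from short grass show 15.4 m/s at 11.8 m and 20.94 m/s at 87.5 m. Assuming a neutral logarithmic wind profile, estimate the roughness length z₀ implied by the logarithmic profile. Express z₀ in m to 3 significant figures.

Log law: V(z) ∝ ln(z/z₀). With r = V₁/V₂ = 15.4/20.94 = 0.73543,
r · ln(z₂/z₀) = ln(z₁/z₀) ⇒ ln z₀ = (ln z₁ − r·ln z₂)/(1 − r)
ln z₀ = (2.46810 − 0.73543×4.47164) / 0.26457 = -3.1013
z₀ = exp(-3.1013) = 0.04499 m

z₀ ≈ 0.0450 m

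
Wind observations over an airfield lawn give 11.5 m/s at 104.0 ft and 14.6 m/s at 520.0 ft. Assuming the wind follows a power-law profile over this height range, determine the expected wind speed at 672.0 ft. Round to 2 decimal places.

15.17 m/s

First find α: α = ln(V₂/V₁)/ln(z₂/z₁) = ln(14.6/11.5)/ln(520.0/104.0) = 0.23867/1.60944 = 0.1483
Extrapolate from 520.0 ft to 672.0 ft: V₃ = 14.6 × (672.0/520.0)^0.1483 = 14.6 × 1.0388 = 15.1659 m/s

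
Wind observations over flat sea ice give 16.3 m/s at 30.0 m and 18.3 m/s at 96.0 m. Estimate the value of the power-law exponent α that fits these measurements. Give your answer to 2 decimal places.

Power law: V₂/V₁ = (z₂/z₁)^α ⇒ α = ln(V₂/V₁) / ln(z₂/z₁)
α = ln(18.3/16.3) / ln(96.0/30.0) = ln(1.1227) / ln(3.2000)
  = 0.11574 / 1.16315 = 0.09950

α ≈ 0.10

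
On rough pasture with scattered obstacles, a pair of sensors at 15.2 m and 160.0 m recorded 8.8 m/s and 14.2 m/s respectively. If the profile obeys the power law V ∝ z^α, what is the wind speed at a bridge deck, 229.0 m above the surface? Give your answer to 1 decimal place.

First find α: α = ln(V₂/V₁)/ln(z₂/z₁) = ln(14.2/8.8)/ln(160.0/15.2) = 0.47849/2.35388 = 0.2033
Extrapolate from 160.0 m to 229.0 m: V₃ = 14.2 × (229.0/160.0)^0.2033 = 14.2 × 1.0756 = 15.2736 m/s

15.3 m/s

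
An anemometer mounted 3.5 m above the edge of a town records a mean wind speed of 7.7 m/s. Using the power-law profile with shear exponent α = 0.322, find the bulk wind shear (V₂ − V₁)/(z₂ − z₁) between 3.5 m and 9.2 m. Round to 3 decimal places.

0.493 m/s/m

Power law: V₂ = V₁ · (z₂/z₁)^α = 7.7 × (2.6286)^0.322 = 10.5109 m/s
ΔV/Δz = (10.5109 − 7.7)/(9.2 − 3.5) = 2.8109/5.7000 = 0.49314 m/s/m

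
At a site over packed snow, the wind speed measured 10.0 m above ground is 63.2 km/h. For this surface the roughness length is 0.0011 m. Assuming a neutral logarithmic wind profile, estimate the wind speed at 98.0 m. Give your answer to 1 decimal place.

Log law: V(z) ∝ ln(z/z₀), so V₂/V₁ = ln(z₂/z₀) / ln(z₁/z₀).
ln(98.0/0.0011) = 11.3974, ln(10.0/0.0011) = 9.1150
V₂ = 63.2 × 11.3974/9.1150 = 63.2 × 1.2504 = 79.0251 km/h

79.0 km/h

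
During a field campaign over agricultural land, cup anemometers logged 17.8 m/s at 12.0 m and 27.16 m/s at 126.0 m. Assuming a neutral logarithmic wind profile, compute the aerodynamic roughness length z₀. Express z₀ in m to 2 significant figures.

z₀ ≈ 0.14 m

Log law: V(z) ∝ ln(z/z₀). With r = V₁/V₂ = 17.8/27.16 = 0.65538,
r · ln(z₂/z₀) = ln(z₁/z₀) ⇒ ln z₀ = (ln z₁ − r·ln z₂)/(1 − r)
ln z₀ = (2.48491 − 0.65538×4.83628) / 0.34462 = -1.9867
z₀ = exp(-1.9867) = 0.1371 m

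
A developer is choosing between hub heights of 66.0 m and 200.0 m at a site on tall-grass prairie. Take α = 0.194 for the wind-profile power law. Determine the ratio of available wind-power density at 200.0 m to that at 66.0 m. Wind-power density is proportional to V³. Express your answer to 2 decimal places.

1.91

Speed ratio: V_B/V_A = (z_B/z_A)^α = (200.0/66.0)^0.194 = (3.0303)^0.194 = 1.23996
Power-density ratio: P_B/P_A = (V_B/V_A)³ = (1.23996)³ = 1.90645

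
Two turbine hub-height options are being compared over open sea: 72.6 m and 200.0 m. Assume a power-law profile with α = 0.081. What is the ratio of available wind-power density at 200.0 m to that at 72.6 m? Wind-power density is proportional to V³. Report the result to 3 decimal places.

1.279

Speed ratio: V_B/V_A = (z_B/z_A)^α = (200.0/72.6)^0.081 = (2.7548)^0.081 = 1.08554
Power-density ratio: P_B/P_A = (V_B/V_A)³ = (1.08554)³ = 1.27921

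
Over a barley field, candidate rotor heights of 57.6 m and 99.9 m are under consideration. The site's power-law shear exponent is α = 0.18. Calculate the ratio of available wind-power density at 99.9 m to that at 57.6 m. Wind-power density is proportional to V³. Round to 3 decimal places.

Speed ratio: V_B/V_A = (z_B/z_A)^α = (99.9/57.6)^0.18 = (1.7344)^0.18 = 1.10419
Power-density ratio: P_B/P_A = (V_B/V_A)³ = (1.10419)³ = 1.34629

1.346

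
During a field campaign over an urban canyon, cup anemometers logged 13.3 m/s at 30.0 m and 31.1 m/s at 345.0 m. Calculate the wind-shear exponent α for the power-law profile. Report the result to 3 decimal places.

Power law: V₂/V₁ = (z₂/z₁)^α ⇒ α = ln(V₂/V₁) / ln(z₂/z₁)
α = ln(31.1/13.3) / ln(345.0/30.0) = ln(2.3383) / ln(11.5000)
  = 0.84944 / 2.44235 = 0.34780

α ≈ 0.348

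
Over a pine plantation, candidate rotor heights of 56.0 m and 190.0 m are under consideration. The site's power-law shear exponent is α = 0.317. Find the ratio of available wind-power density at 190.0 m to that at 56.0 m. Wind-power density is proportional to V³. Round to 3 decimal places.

Speed ratio: V_B/V_A = (z_B/z_A)^α = (190.0/56.0)^0.317 = (3.3929)^0.317 = 1.47295
Power-density ratio: P_B/P_A = (V_B/V_A)³ = (1.47295)³ = 3.19571

3.196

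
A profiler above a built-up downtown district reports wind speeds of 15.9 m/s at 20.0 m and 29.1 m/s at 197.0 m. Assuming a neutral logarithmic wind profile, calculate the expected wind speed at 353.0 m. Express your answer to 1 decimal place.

32.5 m/s

Log law: V ∝ ln(z/z₀). From the pair, with r = V₁/V₂ = 0.54639,
ln z₀ = (ln z₁ − r·ln z₂)/(1 − r) = (2.9957 − 0.54639×5.2832)/0.45361 = 0.2404 → z₀ = 1.272 m
V₃ = V₁ · ln(z₃/z₀)/ln(z₁/z₀) = 15.9 × 5.6261/2.7554 = 32.4658 m/s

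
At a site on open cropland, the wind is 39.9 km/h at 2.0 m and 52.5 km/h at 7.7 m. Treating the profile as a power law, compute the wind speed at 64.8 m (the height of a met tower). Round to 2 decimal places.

First find α: α = ln(V₂/V₁)/ln(z₂/z₁) = ln(52.5/39.9)/ln(7.7/2.0) = 0.27444/1.34807 = 0.2036
Extrapolate from 7.7 m to 64.8 m: V₃ = 52.5 × (64.8/7.7)^0.2036 = 52.5 × 1.5429 = 81.0001 km/h

81.00 km/h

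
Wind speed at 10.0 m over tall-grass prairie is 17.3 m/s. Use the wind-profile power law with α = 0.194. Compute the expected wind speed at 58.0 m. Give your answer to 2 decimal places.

Power-law profile: V₂ = V₁ · (z₂/z₁)^α
V₂ = 17.3 × (58.0/10.0)^0.194 = 17.3 × (5.8000)^0.194
    = 17.3 × 1.4064 = 24.3305 m/s

24.33 m/s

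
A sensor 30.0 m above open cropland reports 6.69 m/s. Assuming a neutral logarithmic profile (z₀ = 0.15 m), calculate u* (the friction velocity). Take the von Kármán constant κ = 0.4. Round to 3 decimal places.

Log law: V(z) = (u*/κ) · ln(z/z₀) ⇒ u* = κ · V / ln(z/z₀)
u* = 0.4 × 6.69 / ln(30.0/0.15) = 0.4 × 6.69 / 5.2983
   = 2.6760 / 5.2983 = 0.5051 m/s

u* ≈ 0.505 m/s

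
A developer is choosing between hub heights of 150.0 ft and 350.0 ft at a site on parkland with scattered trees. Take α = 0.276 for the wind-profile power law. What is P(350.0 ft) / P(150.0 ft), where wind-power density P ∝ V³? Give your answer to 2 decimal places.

2.02

Speed ratio: V_B/V_A = (z_B/z_A)^α = (350.0/150.0)^0.276 = (2.3333)^0.276 = 1.26346
Power-density ratio: P_B/P_A = (V_B/V_A)³ = (1.26346)³ = 2.01690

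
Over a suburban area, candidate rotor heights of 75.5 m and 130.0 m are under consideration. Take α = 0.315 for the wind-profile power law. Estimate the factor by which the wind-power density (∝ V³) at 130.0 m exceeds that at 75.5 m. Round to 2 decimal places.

1.67

Speed ratio: V_B/V_A = (z_B/z_A)^α = (130.0/75.5)^0.315 = (1.7219)^0.315 = 1.18669
Power-density ratio: P_B/P_A = (V_B/V_A)³ = (1.18669)³ = 1.67115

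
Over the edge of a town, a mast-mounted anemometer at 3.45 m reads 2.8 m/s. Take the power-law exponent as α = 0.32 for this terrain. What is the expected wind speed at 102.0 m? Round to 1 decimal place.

Power-law profile: V₂ = V₁ · (z₂/z₁)^α
V₂ = 2.8 × (102.0/3.45)^0.32 = 2.8 × (29.5652)^0.32
    = 2.8 × 2.9556 = 8.2758 m/s

8.3 m/s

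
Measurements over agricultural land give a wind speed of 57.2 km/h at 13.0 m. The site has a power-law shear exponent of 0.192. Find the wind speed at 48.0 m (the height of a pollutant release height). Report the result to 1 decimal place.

Power-law profile: V₂ = V₁ · (z₂/z₁)^α
V₂ = 57.2 × (48.0/13.0)^0.192 = 57.2 × (3.6923)^0.192
    = 57.2 × 1.2851 = 73.5051 km/h

73.5 km/h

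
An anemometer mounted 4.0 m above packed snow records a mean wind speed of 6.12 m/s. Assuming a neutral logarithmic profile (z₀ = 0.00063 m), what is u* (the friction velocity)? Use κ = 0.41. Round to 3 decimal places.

u* ≈ 0.287 m/s

Log law: V(z) = (u*/κ) · ln(z/z₀) ⇒ u* = κ · V / ln(z/z₀)
u* = 0.41 × 6.12 / ln(4.0/0.00063) = 0.41 × 6.12 / 8.7561
   = 2.5092 / 8.7561 = 0.2866 m/s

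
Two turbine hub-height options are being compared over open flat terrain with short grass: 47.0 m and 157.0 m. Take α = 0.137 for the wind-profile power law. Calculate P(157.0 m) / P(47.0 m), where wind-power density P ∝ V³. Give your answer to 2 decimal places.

Speed ratio: V_B/V_A = (z_B/z_A)^α = (157.0/47.0)^0.137 = (3.3404)^0.137 = 1.17967
Power-density ratio: P_B/P_A = (V_B/V_A)³ = (1.17967)³ = 1.64166

1.64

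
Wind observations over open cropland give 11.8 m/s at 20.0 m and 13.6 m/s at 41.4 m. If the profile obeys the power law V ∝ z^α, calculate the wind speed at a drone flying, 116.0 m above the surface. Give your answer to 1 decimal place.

First find α: α = ln(V₂/V₁)/ln(z₂/z₁) = ln(13.6/11.8)/ln(41.4/20.0) = 0.14197/0.72755 = 0.1951
Extrapolate from 41.4 m to 116.0 m: V₃ = 13.6 × (116.0/41.4)^0.1951 = 13.6 × 1.2227 = 16.6285 m/s

16.6 m/s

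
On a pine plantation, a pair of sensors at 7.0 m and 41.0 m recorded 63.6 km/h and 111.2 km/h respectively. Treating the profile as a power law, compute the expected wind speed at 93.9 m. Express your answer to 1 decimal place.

First find α: α = ln(V₂/V₁)/ln(z₂/z₁) = ln(111.2/63.6)/ln(41.0/7.0) = 0.55872/1.76766 = 0.3161
Extrapolate from 41.0 m to 93.9 m: V₃ = 111.2 × (93.9/41.0)^0.3161 = 111.2 × 1.2994 = 144.4957 km/h

144.5 km/h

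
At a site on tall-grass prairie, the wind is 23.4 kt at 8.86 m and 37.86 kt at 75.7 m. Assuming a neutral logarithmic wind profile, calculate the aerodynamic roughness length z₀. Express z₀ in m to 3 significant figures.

z₀ ≈ 0.275 m

Log law: V(z) ∝ ln(z/z₀). With r = V₁/V₂ = 23.4/37.86 = 0.61807,
r · ln(z₂/z₀) = ln(z₁/z₀) ⇒ ln z₀ = (ln z₁ − r·ln z₂)/(1 − r)
ln z₀ = (2.18155 − 0.61807×4.32678) / 0.38193 = -1.2900
z₀ = exp(-1.2900) = 0.2753 m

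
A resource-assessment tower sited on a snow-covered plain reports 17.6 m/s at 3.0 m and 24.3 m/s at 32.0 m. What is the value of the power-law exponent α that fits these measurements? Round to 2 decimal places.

α ≈ 0.14

Power law: V₂/V₁ = (z₂/z₁)^α ⇒ α = ln(V₂/V₁) / ln(z₂/z₁)
α = ln(24.3/17.6) / ln(32.0/3.0) = ln(1.3807) / ln(10.6667)
  = 0.32258 / 2.36712 = 0.13627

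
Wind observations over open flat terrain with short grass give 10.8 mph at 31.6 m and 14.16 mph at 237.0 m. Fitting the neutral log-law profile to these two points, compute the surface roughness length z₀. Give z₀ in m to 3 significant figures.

Log law: V(z) ∝ ln(z/z₀). With r = V₁/V₂ = 10.8/14.16 = 0.76271,
r · ln(z₂/z₀) = ln(z₁/z₀) ⇒ ln z₀ = (ln z₁ − r·ln z₂)/(1 − r)
ln z₀ = (3.45316 − 0.76271×5.46806) / 0.23729 = -3.0233
z₀ = exp(-3.0233) = 0.04864 m

z₀ ≈ 0.0486 m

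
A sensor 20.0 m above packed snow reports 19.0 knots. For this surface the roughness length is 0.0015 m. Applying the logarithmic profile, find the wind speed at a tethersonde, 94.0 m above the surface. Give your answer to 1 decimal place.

22.1 knots

Log law: V(z) ∝ ln(z/z₀), so V₂/V₁ = ln(z₂/z₀) / ln(z₁/z₀).
ln(94.0/0.0015) = 11.0456, ln(20.0/0.0015) = 9.4980
V₂ = 19.0 × 11.0456/9.4980 = 19.0 × 1.1629 = 22.0958 knots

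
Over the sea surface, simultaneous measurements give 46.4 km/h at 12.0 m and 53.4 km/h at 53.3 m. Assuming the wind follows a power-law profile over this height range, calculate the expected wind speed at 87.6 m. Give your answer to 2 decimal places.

First find α: α = ln(V₂/V₁)/ln(z₂/z₁) = ln(53.4/46.4)/ln(53.3/12.0) = 0.14051/1.49103 = 0.0942
Extrapolate from 53.3 m to 87.6 m: V₃ = 53.4 × (87.6/53.3)^0.0942 = 53.4 × 1.0479 = 55.9597 km/h

55.96 km/h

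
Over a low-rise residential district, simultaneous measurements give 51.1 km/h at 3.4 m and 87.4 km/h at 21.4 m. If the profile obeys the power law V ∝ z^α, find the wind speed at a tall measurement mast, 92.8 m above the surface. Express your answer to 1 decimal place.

134.1 km/h

First find α: α = ln(V₂/V₁)/ln(z₂/z₁) = ln(87.4/51.1)/ln(21.4/3.4) = 0.53671/1.83962 = 0.2918
Extrapolate from 21.4 m to 92.8 m: V₃ = 87.4 × (92.8/21.4)^0.2918 = 87.4 × 1.5342 = 134.0900 km/h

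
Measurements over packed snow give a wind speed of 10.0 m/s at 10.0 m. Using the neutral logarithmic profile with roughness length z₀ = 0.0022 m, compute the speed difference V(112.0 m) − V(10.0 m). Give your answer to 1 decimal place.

Log law: V₂ = V₁ · ln(z₂/z₀)/ln(z₁/z₀) = 10.0 × 10.8378/8.4219 = 12.8686 m/s
ΔV = 12.8686 − 10.0 = 2.8686 m/s

2.9 m/s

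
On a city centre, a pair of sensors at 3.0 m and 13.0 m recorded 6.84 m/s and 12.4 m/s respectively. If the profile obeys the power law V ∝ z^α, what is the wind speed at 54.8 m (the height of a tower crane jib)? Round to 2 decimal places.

First find α: α = ln(V₂/V₁)/ln(z₂/z₁) = ln(12.4/6.84)/ln(13.0/3.0) = 0.59491/1.46634 = 0.4057
Extrapolate from 13.0 m to 54.8 m: V₃ = 12.4 × (54.8/13.0)^0.4057 = 12.4 × 1.7927 = 22.2293 m/s

22.23 m/s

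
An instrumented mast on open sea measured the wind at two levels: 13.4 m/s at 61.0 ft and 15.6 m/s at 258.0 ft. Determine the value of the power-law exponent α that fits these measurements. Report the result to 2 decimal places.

Power law: V₂/V₁ = (z₂/z₁)^α ⇒ α = ln(V₂/V₁) / ln(z₂/z₁)
α = ln(15.6/13.4) / ln(258.0/61.0) = ln(1.1642) / ln(4.2295)
  = 0.15202 / 1.44209 = 0.10541

α ≈ 0.11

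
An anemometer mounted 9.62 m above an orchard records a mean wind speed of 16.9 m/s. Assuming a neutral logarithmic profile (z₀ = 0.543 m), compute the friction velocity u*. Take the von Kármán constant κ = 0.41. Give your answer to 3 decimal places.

u* ≈ 2.411 m/s

Log law: V(z) = (u*/κ) · ln(z/z₀) ⇒ u* = κ · V / ln(z/z₀)
u* = 0.41 × 16.9 / ln(9.62/0.543) = 0.41 × 16.9 / 2.8745
   = 6.9290 / 2.8745 = 2.4105 m/s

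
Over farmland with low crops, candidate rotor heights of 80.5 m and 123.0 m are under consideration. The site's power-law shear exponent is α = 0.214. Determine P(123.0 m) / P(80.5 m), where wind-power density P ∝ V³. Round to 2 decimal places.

Speed ratio: V_B/V_A = (z_B/z_A)^α = (123.0/80.5)^0.214 = (1.5280)^0.214 = 1.09496
Power-density ratio: P_B/P_A = (V_B/V_A)³ = (1.09496)³ = 1.31280

1.31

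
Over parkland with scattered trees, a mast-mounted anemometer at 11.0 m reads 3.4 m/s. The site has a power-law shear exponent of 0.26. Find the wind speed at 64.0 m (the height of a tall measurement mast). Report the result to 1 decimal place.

5.4 m/s

Power-law profile: V₂ = V₁ · (z₂/z₁)^α
V₂ = 3.4 × (64.0/11.0)^0.26 = 3.4 × (5.8182)^0.26
    = 3.4 × 1.5807 = 5.3743 m/s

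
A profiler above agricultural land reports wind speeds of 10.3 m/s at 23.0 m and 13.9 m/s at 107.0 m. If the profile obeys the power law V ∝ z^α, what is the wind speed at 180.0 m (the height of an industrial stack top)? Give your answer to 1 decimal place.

First find α: α = ln(V₂/V₁)/ln(z₂/z₁) = ln(13.9/10.3)/ln(107.0/23.0) = 0.29974/1.53733 = 0.1950
Extrapolate from 107.0 m to 180.0 m: V₃ = 13.9 × (180.0/107.0)^0.1950 = 13.9 × 1.1067 = 15.3836 m/s

15.4 m/s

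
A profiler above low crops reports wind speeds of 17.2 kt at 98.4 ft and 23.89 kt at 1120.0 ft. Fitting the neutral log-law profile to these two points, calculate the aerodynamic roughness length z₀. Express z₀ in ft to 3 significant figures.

z₀ ≈ 0.189 ft

Log law: V(z) ∝ ln(z/z₀). With r = V₁/V₂ = 17.2/23.89 = 0.71997,
r · ln(z₂/z₀) = ln(z₁/z₀) ⇒ ln z₀ = (ln z₁ − r·ln z₂)/(1 − r)
ln z₀ = (4.58904 − 0.71997×7.02108) / 0.28003 = -1.6637
z₀ = exp(-1.6637) = 0.1894 ft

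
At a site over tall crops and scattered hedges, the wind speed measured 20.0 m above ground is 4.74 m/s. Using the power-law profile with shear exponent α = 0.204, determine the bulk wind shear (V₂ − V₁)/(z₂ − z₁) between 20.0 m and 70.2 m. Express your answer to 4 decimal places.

0.0276 m/s/m

Power law: V₂ = V₁ · (z₂/z₁)^α = 4.74 × (3.5100)^0.204 = 6.1238 m/s
ΔV/Δz = (6.1238 − 4.74)/(70.2 − 20.0) = 1.3838/50.2000 = 0.02757 m/s/m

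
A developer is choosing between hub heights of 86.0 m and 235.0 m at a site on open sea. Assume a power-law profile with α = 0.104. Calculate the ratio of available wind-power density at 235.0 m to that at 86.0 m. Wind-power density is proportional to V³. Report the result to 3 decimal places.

1.368

Speed ratio: V_B/V_A = (z_B/z_A)^α = (235.0/86.0)^0.104 = (2.7326)^0.104 = 1.11021
Power-density ratio: P_B/P_A = (V_B/V_A)³ = (1.11021)³ = 1.36839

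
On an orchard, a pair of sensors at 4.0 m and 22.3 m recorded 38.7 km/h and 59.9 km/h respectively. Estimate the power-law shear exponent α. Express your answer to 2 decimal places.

α ≈ 0.25

Power law: V₂/V₁ = (z₂/z₁)^α ⇒ α = ln(V₂/V₁) / ln(z₂/z₁)
α = ln(59.9/38.7) / ln(22.3/4.0) = ln(1.5478) / ln(5.5750)
  = 0.43684 / 1.71829 = 0.25423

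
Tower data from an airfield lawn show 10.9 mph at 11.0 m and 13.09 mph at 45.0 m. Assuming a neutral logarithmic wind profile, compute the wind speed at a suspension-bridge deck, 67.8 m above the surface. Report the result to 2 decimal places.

13.73 mph

Log law: V ∝ ln(z/z₀). From the pair, with r = V₁/V₂ = 0.83270,
ln z₀ = (ln z₁ − r·ln z₂)/(1 − r) = (2.3979 − 0.83270×3.8067)/0.16730 = -4.6138 → z₀ = 0.009914 m
V₃ = V₁ · ln(z₃/z₀)/ln(z₁/z₀) = 10.9 × 8.8303/7.0117 = 13.7272 mph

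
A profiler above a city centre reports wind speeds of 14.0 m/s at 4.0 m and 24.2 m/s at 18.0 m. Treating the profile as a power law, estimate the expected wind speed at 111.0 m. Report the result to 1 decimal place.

First find α: α = ln(V₂/V₁)/ln(z₂/z₁) = ln(24.2/14.0)/ln(18.0/4.0) = 0.54730/1.50408 = 0.3639
Extrapolate from 18.0 m to 111.0 m: V₃ = 24.2 × (111.0/18.0)^0.3639 = 24.2 × 1.9386 = 46.9131 m/s

46.9 m/s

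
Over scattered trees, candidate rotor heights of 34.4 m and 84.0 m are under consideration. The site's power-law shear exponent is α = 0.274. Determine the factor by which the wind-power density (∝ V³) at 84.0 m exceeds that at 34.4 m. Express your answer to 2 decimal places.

Speed ratio: V_B/V_A = (z_B/z_A)^α = (84.0/34.4)^0.274 = (2.4419)^0.274 = 1.27713
Power-density ratio: P_B/P_A = (V_B/V_A)³ = (1.27713)³ = 2.08308

2.08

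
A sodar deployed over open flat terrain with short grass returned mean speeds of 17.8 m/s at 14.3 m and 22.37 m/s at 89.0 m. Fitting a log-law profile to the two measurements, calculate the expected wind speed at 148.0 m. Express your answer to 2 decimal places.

Log law: V ∝ ln(z/z₀). From the pair, with r = V₁/V₂ = 0.79571,
ln z₀ = (ln z₁ − r·ln z₂)/(1 − r) = (2.6603 − 0.79571×4.4886)/0.20429 = -4.4612 → z₀ = 0.01155 m
V₃ = V₁ · ln(z₃/z₀)/ln(z₁/z₀) = 17.8 × 9.4584/7.1215 = 23.6412 m/s

23.64 m/s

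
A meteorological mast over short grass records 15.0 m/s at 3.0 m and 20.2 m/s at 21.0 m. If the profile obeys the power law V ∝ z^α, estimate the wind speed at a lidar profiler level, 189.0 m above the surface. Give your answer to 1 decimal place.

28.3 m/s

First find α: α = ln(V₂/V₁)/ln(z₂/z₁) = ln(20.2/15.0)/ln(21.0/3.0) = 0.29763/1.94591 = 0.1530
Extrapolate from 21.0 m to 189.0 m: V₃ = 20.2 × (189.0/21.0)^0.1530 = 20.2 × 1.3994 = 28.2687 m/s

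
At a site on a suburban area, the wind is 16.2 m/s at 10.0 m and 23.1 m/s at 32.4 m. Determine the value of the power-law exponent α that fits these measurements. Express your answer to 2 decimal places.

α ≈ 0.30

Power law: V₂/V₁ = (z₂/z₁)^α ⇒ α = ln(V₂/V₁) / ln(z₂/z₁)
α = ln(23.1/16.2) / ln(32.4/10.0) = ln(1.4259) / ln(3.2400)
  = 0.35482 / 1.17557 = 0.30183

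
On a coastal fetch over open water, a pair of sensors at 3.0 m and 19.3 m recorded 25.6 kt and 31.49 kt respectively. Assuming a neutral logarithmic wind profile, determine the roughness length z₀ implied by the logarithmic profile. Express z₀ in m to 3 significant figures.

z₀ ≈ 0.000919 m

Log law: V(z) ∝ ln(z/z₀). With r = V₁/V₂ = 25.6/31.49 = 0.81296,
r · ln(z₂/z₀) = ln(z₁/z₀) ⇒ ln z₀ = (ln z₁ − r·ln z₂)/(1 − r)
ln z₀ = (1.09861 − 0.81296×2.96011) / 0.18704 = -6.9921
z₀ = exp(-6.9921) = 0.0009191 m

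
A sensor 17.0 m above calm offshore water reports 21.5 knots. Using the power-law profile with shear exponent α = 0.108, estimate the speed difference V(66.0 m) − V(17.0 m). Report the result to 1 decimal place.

3.4 knots

Power law: V₂ = V₁ · (z₂/z₁)^α = 21.5 × (3.8824)^0.108 = 24.8921 knots
ΔV = 24.8921 − 21.5 = 3.3921 knots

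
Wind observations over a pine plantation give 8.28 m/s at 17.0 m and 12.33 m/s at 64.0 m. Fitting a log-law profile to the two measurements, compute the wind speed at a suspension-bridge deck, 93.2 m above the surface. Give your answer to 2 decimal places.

Log law: V ∝ ln(z/z₀). From the pair, with r = V₁/V₂ = 0.67153,
ln z₀ = (ln z₁ − r·ln z₂)/(1 − r) = (2.8332 − 0.67153×4.1589)/0.32847 = 0.1230 → z₀ = 1.131 m
V₃ = V₁ · ln(z₃/z₀)/ln(z₁/z₀) = 8.28 × 4.4118/2.7103 = 13.4783 m/s

13.48 m/s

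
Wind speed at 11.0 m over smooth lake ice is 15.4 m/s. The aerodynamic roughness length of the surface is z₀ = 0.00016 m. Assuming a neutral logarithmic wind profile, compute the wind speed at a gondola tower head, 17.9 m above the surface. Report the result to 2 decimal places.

Log law: V(z) ∝ ln(z/z₀), so V₂/V₁ = ln(z₂/z₀) / ln(z₁/z₀).
ln(17.9/0.00016) = 11.6251, ln(11.0/0.00016) = 11.1382
V₂ = 15.4 × 11.6251/11.1382 = 15.4 × 1.0437 = 16.0732 m/s

16.07 m/s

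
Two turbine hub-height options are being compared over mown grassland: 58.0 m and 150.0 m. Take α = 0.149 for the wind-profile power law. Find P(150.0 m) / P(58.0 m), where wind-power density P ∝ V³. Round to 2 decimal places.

Speed ratio: V_B/V_A = (z_B/z_A)^α = (150.0/58.0)^0.149 = (2.5862)^0.149 = 1.15209
Power-density ratio: P_B/P_A = (V_B/V_A)³ = (1.15209)³ = 1.52919

1.53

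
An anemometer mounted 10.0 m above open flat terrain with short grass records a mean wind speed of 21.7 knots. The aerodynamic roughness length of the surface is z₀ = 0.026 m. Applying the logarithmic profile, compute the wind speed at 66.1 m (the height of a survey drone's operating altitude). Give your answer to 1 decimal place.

Log law: V(z) ∝ ln(z/z₀), so V₂/V₁ = ln(z₂/z₀) / ln(z₁/z₀).
ln(66.1/0.026) = 7.8408, ln(10.0/0.026) = 5.9522
V₂ = 21.7 × 7.8408/5.9522 = 21.7 × 1.3173 = 28.5852 knots

28.6 knots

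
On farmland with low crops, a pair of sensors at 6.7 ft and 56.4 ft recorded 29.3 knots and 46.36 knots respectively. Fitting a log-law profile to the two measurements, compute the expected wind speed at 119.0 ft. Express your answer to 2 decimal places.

52.34 knots

Log law: V ∝ ln(z/z₀). From the pair, with r = V₁/V₂ = 0.63201,
ln z₀ = (ln z₁ − r·ln z₂)/(1 − r) = (1.9021 − 0.63201×4.0325)/0.36799 = -1.7567 → z₀ = 0.1726 ft
V₃ = V₁ · ln(z₃/z₀)/ln(z₁/z₀) = 29.3 × 6.5358/3.6588 = 52.3392 knots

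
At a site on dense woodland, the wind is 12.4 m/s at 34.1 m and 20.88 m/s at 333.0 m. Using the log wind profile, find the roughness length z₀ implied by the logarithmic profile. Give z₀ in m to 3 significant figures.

Log law: V(z) ∝ ln(z/z₀). With r = V₁/V₂ = 12.4/20.88 = 0.59387,
r · ln(z₂/z₀) = ln(z₁/z₀) ⇒ ln z₀ = (ln z₁ − r·ln z₂)/(1 − r)
ln z₀ = (3.52930 − 0.59387×5.80814) / 0.40613 = 0.1970
z₀ = exp(0.1970) = 1.218 m

z₀ ≈ 1.22 m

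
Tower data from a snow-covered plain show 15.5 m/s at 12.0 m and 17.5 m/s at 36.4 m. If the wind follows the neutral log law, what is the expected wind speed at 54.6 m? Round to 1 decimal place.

18.2 m/s

Log law: V ∝ ln(z/z₀). From the pair, with r = V₁/V₂ = 0.88571,
ln z₀ = (ln z₁ − r·ln z₂)/(1 − r) = (2.4849 − 0.88571×3.5946)/0.11429 = -6.1150 → z₀ = 0.002210 m
V₃ = V₁ · ln(z₃/z₀)/ln(z₁/z₀) = 15.5 × 10.1150/8.5999 = 18.2308 m/s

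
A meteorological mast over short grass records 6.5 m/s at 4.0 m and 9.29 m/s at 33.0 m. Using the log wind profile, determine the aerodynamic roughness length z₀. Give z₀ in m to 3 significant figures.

Log law: V(z) ∝ ln(z/z₀). With r = V₁/V₂ = 6.5/9.29 = 0.69968,
r · ln(z₂/z₀) = ln(z₁/z₀) ⇒ ln z₀ = (ln z₁ − r·ln z₂)/(1 − r)
ln z₀ = (1.38629 − 0.69968×3.49651) / 0.30032 = -3.5300
z₀ = exp(-3.5300) = 0.02931 m

z₀ ≈ 0.0293 m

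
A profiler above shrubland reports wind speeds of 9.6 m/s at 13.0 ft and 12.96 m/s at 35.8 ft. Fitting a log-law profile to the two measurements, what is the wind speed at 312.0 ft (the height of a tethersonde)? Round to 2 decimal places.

Log law: V ∝ ln(z/z₀). From the pair, with r = V₁/V₂ = 0.74074,
ln z₀ = (ln z₁ − r·ln z₂)/(1 − r) = (2.5649 − 0.74074×3.5779)/0.25926 = -0.3293 → z₀ = 0.7194 ft
V₃ = V₁ · ln(z₃/z₀)/ln(z₁/z₀) = 9.6 × 6.0723/2.8943 = 20.1412 m/s

20.14 m/s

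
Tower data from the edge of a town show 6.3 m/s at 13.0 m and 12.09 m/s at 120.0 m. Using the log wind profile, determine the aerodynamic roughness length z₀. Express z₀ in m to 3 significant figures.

z₀ ≈ 1.16 m

Log law: V(z) ∝ ln(z/z₀). With r = V₁/V₂ = 6.3/12.09 = 0.52109,
r · ln(z₂/z₀) = ln(z₁/z₀) ⇒ ln z₀ = (ln z₁ − r·ln z₂)/(1 − r)
ln z₀ = (2.56495 − 0.52109×4.78749) / 0.47891 = 0.1466
z₀ = exp(0.1466) = 1.158 m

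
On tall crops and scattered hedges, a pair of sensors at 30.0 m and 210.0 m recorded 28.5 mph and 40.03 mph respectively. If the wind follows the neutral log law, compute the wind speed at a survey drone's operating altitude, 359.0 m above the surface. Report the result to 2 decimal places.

Log law: V ∝ ln(z/z₀). From the pair, with r = V₁/V₂ = 0.71197,
ln z₀ = (ln z₁ − r·ln z₂)/(1 − r) = (3.4012 − 0.71197×5.3471)/0.28803 = -1.4087 → z₀ = 0.2445 m
V₃ = V₁ · ln(z₃/z₀)/ln(z₁/z₀) = 28.5 × 7.2921/4.8099 = 43.2072 mph

43.21 mph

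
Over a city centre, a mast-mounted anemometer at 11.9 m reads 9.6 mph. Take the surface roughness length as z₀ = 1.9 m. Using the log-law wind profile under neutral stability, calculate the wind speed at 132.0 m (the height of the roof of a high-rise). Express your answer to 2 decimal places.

Log law: V(z) ∝ ln(z/z₀), so V₂/V₁ = ln(z₂/z₀) / ln(z₁/z₀).
ln(132.0/1.9) = 4.2409, ln(11.9/1.9) = 1.8347
V₂ = 9.6 × 4.2409/1.8347 = 9.6 × 2.3115 = 22.1908 mph

22.19 mph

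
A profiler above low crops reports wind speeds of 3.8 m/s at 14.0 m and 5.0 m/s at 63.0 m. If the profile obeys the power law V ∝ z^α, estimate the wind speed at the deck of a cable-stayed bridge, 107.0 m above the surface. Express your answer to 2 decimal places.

5.51 m/s

First find α: α = ln(V₂/V₁)/ln(z₂/z₁) = ln(5.0/3.8)/ln(63.0/14.0) = 0.27444/1.50408 = 0.1825
Extrapolate from 63.0 m to 107.0 m: V₃ = 5.0 × (107.0/63.0)^0.1825 = 5.0 × 1.1015 = 5.5074 m/s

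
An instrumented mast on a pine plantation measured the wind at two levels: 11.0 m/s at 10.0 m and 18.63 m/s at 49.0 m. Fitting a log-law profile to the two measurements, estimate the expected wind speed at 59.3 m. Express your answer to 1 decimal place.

Log law: V ∝ ln(z/z₀). From the pair, with r = V₁/V₂ = 0.59045,
ln z₀ = (ln z₁ − r·ln z₂)/(1 − r) = (2.3026 − 0.59045×3.8918)/0.40955 = 0.0114 → z₀ = 1.011 m
V₃ = V₁ · ln(z₃/z₀)/ln(z₁/z₀) = 11.0 × 4.0712/2.2912 = 19.5460 m/s

19.5 m/s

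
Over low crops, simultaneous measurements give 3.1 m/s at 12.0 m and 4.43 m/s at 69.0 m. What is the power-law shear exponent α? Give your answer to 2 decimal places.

α ≈ 0.20

Power law: V₂/V₁ = (z₂/z₁)^α ⇒ α = ln(V₂/V₁) / ln(z₂/z₁)
α = ln(4.43/3.1) / ln(69.0/12.0) = ln(1.4290) / ln(5.7500)
  = 0.35700 / 1.74920 = 0.20409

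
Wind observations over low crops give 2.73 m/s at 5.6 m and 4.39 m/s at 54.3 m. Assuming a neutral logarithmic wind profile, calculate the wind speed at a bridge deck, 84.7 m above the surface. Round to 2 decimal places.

4.71 m/s

Log law: V ∝ ln(z/z₀). From the pair, with r = V₁/V₂ = 0.62187,
ln z₀ = (ln z₁ − r·ln z₂)/(1 − r) = (1.7228 − 0.62187×3.9945)/0.37813 = -2.0133 → z₀ = 0.1335 m
V₃ = V₁ · ln(z₃/z₀)/ln(z₁/z₀) = 2.73 × 6.4524/3.7361 = 4.7149 m/s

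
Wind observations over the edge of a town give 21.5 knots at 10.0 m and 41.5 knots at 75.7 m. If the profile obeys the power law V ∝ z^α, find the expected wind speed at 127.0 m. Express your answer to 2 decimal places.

First find α: α = ln(V₂/V₁)/ln(z₂/z₁) = ln(41.5/21.5)/ln(75.7/10.0) = 0.65764/2.02419 = 0.3249
Extrapolate from 75.7 m to 127.0 m: V₃ = 41.5 × (127.0/75.7)^0.3249 = 41.5 × 1.1831 = 49.0968 knots

49.10 knots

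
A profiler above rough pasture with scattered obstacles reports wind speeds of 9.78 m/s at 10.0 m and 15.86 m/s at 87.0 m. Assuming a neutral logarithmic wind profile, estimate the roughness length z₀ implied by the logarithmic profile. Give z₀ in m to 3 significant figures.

Log law: V(z) ∝ ln(z/z₀). With r = V₁/V₂ = 9.78/15.86 = 0.61665,
r · ln(z₂/z₀) = ln(z₁/z₀) ⇒ ln z₀ = (ln z₁ − r·ln z₂)/(1 − r)
ln z₀ = (2.30259 − 0.61665×4.46591) / 0.38335 = -1.1772
z₀ = exp(-1.1772) = 0.3081 m

z₀ ≈ 0.308 m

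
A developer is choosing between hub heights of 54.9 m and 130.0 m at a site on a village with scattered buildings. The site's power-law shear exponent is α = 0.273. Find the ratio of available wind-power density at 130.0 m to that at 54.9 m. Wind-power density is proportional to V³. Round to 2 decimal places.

Speed ratio: V_B/V_A = (z_B/z_A)^α = (130.0/54.9)^0.273 = (2.3679)^0.273 = 1.26533
Power-density ratio: P_B/P_A = (V_B/V_A)³ = (1.26533)³ = 2.02586

2.03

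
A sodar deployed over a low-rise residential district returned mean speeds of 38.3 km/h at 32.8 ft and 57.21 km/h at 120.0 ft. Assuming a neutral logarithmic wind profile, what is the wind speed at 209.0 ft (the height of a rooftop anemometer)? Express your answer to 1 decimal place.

Log law: V ∝ ln(z/z₀). From the pair, with r = V₁/V₂ = 0.66946,
ln z₀ = (ln z₁ − r·ln z₂)/(1 − r) = (3.4904 − 0.66946×4.7875)/0.33054 = 0.8634 → z₀ = 2.371 ft
V₃ = V₁ · ln(z₃/z₀)/ln(z₁/z₀) = 38.3 × 4.4790/2.6271 = 65.2991 km/h

65.3 km/h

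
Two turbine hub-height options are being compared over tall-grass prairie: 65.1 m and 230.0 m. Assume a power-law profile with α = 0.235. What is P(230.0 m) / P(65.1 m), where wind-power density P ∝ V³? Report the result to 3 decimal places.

Speed ratio: V_B/V_A = (z_B/z_A)^α = (230.0/65.1)^0.235 = (3.5330)^0.235 = 1.34529
Power-density ratio: P_B/P_A = (V_B/V_A)³ = (1.34529)³ = 2.43469

2.435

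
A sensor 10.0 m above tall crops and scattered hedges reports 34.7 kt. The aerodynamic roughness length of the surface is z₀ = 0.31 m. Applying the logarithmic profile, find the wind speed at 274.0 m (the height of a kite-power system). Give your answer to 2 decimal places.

Log law: V(z) ∝ ln(z/z₀), so V₂/V₁ = ln(z₂/z₀) / ln(z₁/z₀).
ln(274.0/0.31) = 6.7843, ln(10.0/0.31) = 3.4738
V₂ = 34.7 × 6.7843/3.4738 = 34.7 × 1.9530 = 67.7695 kt

67.77 kt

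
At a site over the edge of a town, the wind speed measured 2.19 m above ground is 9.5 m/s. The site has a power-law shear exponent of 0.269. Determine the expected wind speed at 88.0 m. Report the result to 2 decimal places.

25.66 m/s

Power-law profile: V₂ = V₁ · (z₂/z₁)^α
V₂ = 9.5 × (88.0/2.19)^0.269 = 9.5 × (40.1826)^0.269
    = 9.5 × 2.7008 = 25.6572 m/s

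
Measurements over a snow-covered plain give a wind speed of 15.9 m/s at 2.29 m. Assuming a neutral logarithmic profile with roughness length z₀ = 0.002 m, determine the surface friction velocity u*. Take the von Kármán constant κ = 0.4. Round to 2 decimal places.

u* ≈ 0.90 m/s

Log law: V(z) = (u*/κ) · ln(z/z₀) ⇒ u* = κ · V / ln(z/z₀)
u* = 0.4 × 15.9 / ln(2.29/0.002) = 0.4 × 15.9 / 7.0432
   = 6.3600 / 7.0432 = 0.9030 m/s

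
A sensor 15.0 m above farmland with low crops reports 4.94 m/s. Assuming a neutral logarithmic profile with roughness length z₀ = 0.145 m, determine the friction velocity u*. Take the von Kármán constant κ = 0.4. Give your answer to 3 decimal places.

Log law: V(z) = (u*/κ) · ln(z/z₀) ⇒ u* = κ · V / ln(z/z₀)
u* = 0.4 × 4.94 / ln(15.0/0.145) = 0.4 × 4.94 / 4.6391
   = 1.9760 / 4.6391 = 0.4259 m/s

u* ≈ 0.426 m/s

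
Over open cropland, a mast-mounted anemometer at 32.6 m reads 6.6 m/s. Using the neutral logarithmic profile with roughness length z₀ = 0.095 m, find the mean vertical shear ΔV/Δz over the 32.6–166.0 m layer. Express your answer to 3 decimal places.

0.014 m/s/m

Log law: V₂ = V₁ · ln(z₂/z₀)/ln(z₁/z₀) = 6.6 × 7.4659/5.8382 = 8.4401 m/s
ΔV/Δz = (8.4401 − 6.6)/(166.0 − 32.6) = 1.8401/133.4000 = 0.01379 m/s/m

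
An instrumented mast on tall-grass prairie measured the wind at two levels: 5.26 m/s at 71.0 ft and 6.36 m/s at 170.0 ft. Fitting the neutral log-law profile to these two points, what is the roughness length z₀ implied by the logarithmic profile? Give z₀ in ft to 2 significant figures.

z₀ ≈ 1.1 ft

Log law: V(z) ∝ ln(z/z₀). With r = V₁/V₂ = 5.26/6.36 = 0.82704,
r · ln(z₂/z₀) = ln(z₁/z₀) ⇒ ln z₀ = (ln z₁ − r·ln z₂)/(1 − r)
ln z₀ = (4.26268 − 0.82704×5.13580) / 0.17296 = 0.0876
z₀ = exp(0.0876) = 1.092 ft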